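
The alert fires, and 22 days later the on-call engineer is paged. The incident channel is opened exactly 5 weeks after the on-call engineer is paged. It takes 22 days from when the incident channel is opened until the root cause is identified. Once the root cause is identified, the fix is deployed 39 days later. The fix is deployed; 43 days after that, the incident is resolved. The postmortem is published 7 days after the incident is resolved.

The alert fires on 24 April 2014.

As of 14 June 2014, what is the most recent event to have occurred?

The on-call engineer is paged

The alert fires: Apr 24, 2014.
The on-call engineer is paged: Apr 24, 2014 + 22 days = May 16, 2014.
The incident channel is opened: May 16, 2014 + 5 weeks = Jun 20, 2014.
The root cause is identified: Jun 20, 2014 + 22 days = Jul 12, 2014.
The fix is deployed: Jul 12, 2014 + 39 days = Aug 20, 2014.
The incident is resolved: Aug 20, 2014 + 43 days = Oct 2, 2014.
The postmortem is published: Oct 2, 2014 + 7 days = Oct 9, 2014.
Jun 14, 2014 falls between when the on-call engineer is paged (May 16, 2014) and when the incident channel is opened (Jun 20, 2014).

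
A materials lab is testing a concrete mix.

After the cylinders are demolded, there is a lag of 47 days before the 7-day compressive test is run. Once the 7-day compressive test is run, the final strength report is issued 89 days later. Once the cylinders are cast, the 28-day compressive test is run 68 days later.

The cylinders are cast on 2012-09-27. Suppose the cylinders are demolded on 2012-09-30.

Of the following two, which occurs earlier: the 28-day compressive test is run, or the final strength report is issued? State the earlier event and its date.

The cylinders are cast: Sep 27, 2012.
The 28-day compressive test is run: Sep 27, 2012 + 68 days = Dec 4, 2012.
The cylinders are demolded: Sep 30, 2012.
The 7-day compressive test is run: Sep 30, 2012 + 47 days = Nov 16, 2012.
The final strength report is issued: Nov 16, 2012 + 89 days = Feb 13, 2013.
Comparing: the 28-day compressive test is run on Dec 4, 2012 vs the final strength report is issued on Feb 13, 2013. Earlier: the 28-day compressive test is run.

The 28-day compressive test is run — 2012-12-04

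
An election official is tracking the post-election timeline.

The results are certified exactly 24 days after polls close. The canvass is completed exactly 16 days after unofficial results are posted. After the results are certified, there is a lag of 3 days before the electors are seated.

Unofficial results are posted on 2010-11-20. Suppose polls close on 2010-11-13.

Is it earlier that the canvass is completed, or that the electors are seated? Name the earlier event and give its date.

The canvass is completed — 2010-12-06

Unofficial results are posted: Nov 20, 2010.
The canvass is completed: Nov 20, 2010 + 16 days = Dec 6, 2010.
Polls close: Nov 13, 2010.
The results are certified: Nov 13, 2010 + 24 days = Dec 7, 2010.
The electors are seated: Dec 7, 2010 + 3 days = Dec 10, 2010.
Comparing: the canvass is completed on Dec 6, 2010 vs the electors are seated on Dec 10, 2010. Earlier: the canvass is completed.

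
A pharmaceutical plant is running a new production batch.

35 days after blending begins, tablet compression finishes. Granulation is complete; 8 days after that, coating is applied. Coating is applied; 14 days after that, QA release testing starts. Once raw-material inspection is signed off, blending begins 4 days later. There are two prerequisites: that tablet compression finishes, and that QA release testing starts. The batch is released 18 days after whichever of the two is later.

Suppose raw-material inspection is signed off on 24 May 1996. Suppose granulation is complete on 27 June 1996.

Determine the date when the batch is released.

Raw-material inspection is signed off: May 24, 1996.
Blending begins: May 24, 1996 + 4 days = May 28, 1996.
Tablet compression finishes: May 28, 1996 + 35 days = Jul 2, 1996.
Granulation is complete: Jun 27, 1996.
Coating is applied: Jun 27, 1996 + 8 days = Jul 5, 1996.
QA release testing starts: Jul 5, 1996 + 14 days = Jul 19, 1996.
Both prerequisites met — tablet compression finishes (Jul 2, 1996), QA release testing starts (Jul 19, 1996); the later is Jul 19, 1996.
The batch is released: Jul 19, 1996 + 18 days = Aug 6, 1996.

6 August 1996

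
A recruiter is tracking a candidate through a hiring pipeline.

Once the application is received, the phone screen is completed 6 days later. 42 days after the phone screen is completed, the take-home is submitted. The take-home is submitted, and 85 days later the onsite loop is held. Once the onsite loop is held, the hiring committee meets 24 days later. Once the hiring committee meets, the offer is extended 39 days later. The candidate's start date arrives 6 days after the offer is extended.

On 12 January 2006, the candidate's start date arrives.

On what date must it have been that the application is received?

24 June 2005

The candidate's start date arrives: Jan 12, 2006.
The offer is extended: Jan 12, 2006 − 6 days = Jan 6, 2006.
The hiring committee meets: Jan 6, 2006 − 39 days = Nov 28, 2005.
The onsite loop is held: Nov 28, 2005 − 24 days = Nov 4, 2005.
The take-home is submitted: Nov 4, 2005 − 85 days = Aug 11, 2005.
The phone screen is completed: Aug 11, 2005 − 42 days = Jun 30, 2005.
The application is received: Jun 30, 2005 − 6 days = Jun 24, 2005.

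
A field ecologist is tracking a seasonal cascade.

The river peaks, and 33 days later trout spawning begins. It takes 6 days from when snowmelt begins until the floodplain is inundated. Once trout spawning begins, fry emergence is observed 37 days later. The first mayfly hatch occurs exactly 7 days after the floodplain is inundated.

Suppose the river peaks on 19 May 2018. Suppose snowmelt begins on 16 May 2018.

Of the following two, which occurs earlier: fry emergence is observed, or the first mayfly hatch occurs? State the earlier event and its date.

The river peaks: May 19, 2018.
Trout spawning begins: May 19, 2018 + 33 days = Jun 21, 2018.
Fry emergence is observed: Jun 21, 2018 + 37 days = Jul 28, 2018.
Snowmelt begins: May 16, 2018.
The floodplain is inundated: May 16, 2018 + 6 days = May 22, 2018.
The first mayfly hatch occurs: May 22, 2018 + 7 days = May 29, 2018.
Comparing: fry emergence is observed on Jul 28, 2018 vs the first mayfly hatch occurs on May 29, 2018. Earlier: the first mayfly hatch occurs.

The first mayfly hatch occurs — 29 May 2018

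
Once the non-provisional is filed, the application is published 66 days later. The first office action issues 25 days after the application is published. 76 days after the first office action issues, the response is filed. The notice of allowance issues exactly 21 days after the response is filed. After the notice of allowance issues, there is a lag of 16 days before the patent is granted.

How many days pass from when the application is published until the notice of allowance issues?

122 days

Causal path: the application is published → the first office action issues → the response is filed → the notice of allowance issues.
Total delay along the path: 25 + 76 + 21 = 122 days.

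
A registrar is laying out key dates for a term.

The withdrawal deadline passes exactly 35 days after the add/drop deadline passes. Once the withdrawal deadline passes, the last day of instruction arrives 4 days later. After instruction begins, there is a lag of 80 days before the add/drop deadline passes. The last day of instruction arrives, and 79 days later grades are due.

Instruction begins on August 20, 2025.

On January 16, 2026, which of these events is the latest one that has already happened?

The last day of instruction arrives

Instruction begins: Aug 20, 2025.
The add/drop deadline passes: Aug 20, 2025 + 80 days = Nov 8, 2025.
The withdrawal deadline passes: Nov 8, 2025 + 35 days = Dec 13, 2025.
The last day of instruction arrives: Dec 13, 2025 + 4 days = Dec 17, 2025.
Grades are due: Dec 17, 2025 + 79 days = Mar 6, 2026.
Jan 16, 2026 falls between when the last day of instruction arrives (Dec 17, 2025) and when grades are due (Mar 6, 2026).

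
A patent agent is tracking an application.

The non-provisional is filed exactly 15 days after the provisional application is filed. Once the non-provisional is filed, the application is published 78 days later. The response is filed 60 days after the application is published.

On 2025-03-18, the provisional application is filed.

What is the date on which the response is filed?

2025-08-18

The provisional application is filed: Mar 18, 2025.
The non-provisional is filed: Mar 18, 2025 + 15 days = Apr 2, 2025.
The application is published: Apr 2, 2025 + 78 days = Jun 19, 2025.
The response is filed: Jun 19, 2025 + 60 days = Aug 18, 2025.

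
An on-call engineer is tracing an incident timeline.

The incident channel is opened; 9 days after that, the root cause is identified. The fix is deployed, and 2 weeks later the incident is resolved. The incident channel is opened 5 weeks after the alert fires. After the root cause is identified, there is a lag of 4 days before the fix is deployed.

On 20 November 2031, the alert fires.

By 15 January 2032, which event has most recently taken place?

The fix is deployed

The alert fires: Nov 20, 2031.
The incident channel is opened: Nov 20, 2031 + 5 weeks = Dec 25, 2031.
The root cause is identified: Dec 25, 2031 + 9 days = Jan 3, 2032.
The fix is deployed: Jan 3, 2032 + 4 days = Jan 7, 2032.
The incident is resolved: Jan 7, 2032 + 2 weeks = Jan 21, 2032.
Jan 15, 2032 falls between when the fix is deployed (Jan 7, 2032) and when the incident is resolved (Jan 21, 2032).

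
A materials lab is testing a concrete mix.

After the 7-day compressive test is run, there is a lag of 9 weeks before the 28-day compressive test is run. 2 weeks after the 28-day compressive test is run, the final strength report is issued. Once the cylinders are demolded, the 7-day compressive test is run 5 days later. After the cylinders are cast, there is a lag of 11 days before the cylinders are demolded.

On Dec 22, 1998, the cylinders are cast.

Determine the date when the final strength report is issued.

The cylinders are cast: Dec 22, 1998.
The cylinders are demolded: Dec 22, 1998 + 11 days = Jan 2, 1999.
The 7-day compressive test is run: Jan 2, 1999 + 5 days = Jan 7, 1999.
The 28-day compressive test is run: Jan 7, 1999 + 9 weeks = Mar 11, 1999.
The final strength report is issued: Mar 11, 1999 + 2 weeks = Mar 25, 1999.

Mar 25, 1999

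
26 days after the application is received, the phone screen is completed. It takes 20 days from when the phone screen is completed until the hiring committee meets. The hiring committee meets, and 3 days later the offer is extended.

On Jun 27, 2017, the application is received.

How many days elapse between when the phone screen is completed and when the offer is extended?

23 days

Causal path: the phone screen is completed → the hiring committee meets → the offer is extended.
Total delay along the path: 20 + 3 = 23 days.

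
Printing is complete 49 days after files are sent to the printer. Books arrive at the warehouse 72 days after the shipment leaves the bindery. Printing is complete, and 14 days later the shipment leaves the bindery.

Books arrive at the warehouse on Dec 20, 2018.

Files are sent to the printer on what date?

Aug 7, 2018

Books arrive at the warehouse: Dec 20, 2018.
The shipment leaves the bindery: Dec 20, 2018 − 72 days = Oct 9, 2018.
Printing is complete: Oct 9, 2018 − 14 days = Sep 25, 2018.
Files are sent to the printer: Sep 25, 2018 − 49 days = Aug 7, 2018.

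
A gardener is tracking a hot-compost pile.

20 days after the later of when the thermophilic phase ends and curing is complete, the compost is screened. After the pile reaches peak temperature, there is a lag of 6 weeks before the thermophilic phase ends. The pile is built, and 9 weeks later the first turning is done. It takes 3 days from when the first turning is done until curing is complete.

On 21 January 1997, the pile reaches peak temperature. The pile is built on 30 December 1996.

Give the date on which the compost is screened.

26 March 1997

The pile reaches peak temperature: Jan 21, 1997.
The thermophilic phase ends: Jan 21, 1997 + 6 weeks = Mar 4, 1997.
The pile is built: Dec 30, 1996.
The first turning is done: Dec 30, 1996 + 9 weeks = Mar 3, 1997.
Curing is complete: Mar 3, 1997 + 3 days = Mar 6, 1997.
Both prerequisites met — the thermophilic phase ends (Mar 4, 1997), curing is complete (Mar 6, 1997); the later is Mar 6, 1997.
The compost is screened: Mar 6, 1997 + 20 days = Mar 26, 1997.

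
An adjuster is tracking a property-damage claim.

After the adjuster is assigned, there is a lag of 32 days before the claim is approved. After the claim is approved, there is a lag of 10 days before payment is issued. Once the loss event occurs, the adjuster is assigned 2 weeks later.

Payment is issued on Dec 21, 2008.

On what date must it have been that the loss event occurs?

Payment is issued: Dec 21, 2008.
The claim is approved: Dec 21, 2008 − 10 days = Dec 11, 2008.
The adjuster is assigned: Dec 11, 2008 − 32 days = Nov 9, 2008.
The loss event occurs: Nov 9, 2008 − 2 weeks = Oct 26, 2008.

Oct 26, 2008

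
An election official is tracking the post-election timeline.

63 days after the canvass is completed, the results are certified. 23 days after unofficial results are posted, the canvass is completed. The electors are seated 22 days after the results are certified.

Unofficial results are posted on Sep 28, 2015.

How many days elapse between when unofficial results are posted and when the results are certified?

Causal path: unofficial results are posted → the canvass is completed → the results are certified.
Total delay along the path: 23 + 63 = 86 days.

86 days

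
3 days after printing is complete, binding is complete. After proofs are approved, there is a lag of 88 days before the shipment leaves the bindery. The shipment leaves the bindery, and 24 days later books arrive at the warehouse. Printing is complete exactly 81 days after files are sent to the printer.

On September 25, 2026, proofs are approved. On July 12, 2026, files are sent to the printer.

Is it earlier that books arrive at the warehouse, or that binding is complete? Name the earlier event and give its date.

Binding is complete — October 4, 2026

Proofs are approved: Sep 25, 2026.
The shipment leaves the bindery: Sep 25, 2026 + 88 days = Dec 22, 2026.
Books arrive at the warehouse: Dec 22, 2026 + 24 days = Jan 15, 2027.
Files are sent to the printer: Jul 12, 2026.
Printing is complete: Jul 12, 2026 + 81 days = Oct 1, 2026.
Binding is complete: Oct 1, 2026 + 3 days = Oct 4, 2026.
Comparing: books arrive at the warehouse on Jan 15, 2027 vs binding is complete on Oct 4, 2026. Earlier: binding is complete.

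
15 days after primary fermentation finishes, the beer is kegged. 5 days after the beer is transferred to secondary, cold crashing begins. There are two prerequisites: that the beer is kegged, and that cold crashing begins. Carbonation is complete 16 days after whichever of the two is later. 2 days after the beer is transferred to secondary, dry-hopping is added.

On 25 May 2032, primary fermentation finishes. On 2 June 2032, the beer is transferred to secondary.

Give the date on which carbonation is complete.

Primary fermentation finishes: May 25, 2032.
The beer is kegged: May 25, 2032 + 15 days = Jun 9, 2032.
The beer is transferred to secondary: Jun 2, 2032.
Cold crashing begins: Jun 2, 2032 + 5 days = Jun 7, 2032.
Both prerequisites met — the beer is kegged (Jun 9, 2032), cold crashing begins (Jun 7, 2032); the later is Jun 9, 2032.
Carbonation is complete: Jun 9, 2032 + 16 days = Jun 25, 2032.

25 June 2032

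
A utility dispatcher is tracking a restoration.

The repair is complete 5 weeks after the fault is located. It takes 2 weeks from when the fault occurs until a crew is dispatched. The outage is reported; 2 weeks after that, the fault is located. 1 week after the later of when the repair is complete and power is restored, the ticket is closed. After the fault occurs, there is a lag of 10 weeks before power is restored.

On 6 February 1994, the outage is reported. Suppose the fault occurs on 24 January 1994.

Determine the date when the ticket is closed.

The outage is reported: Feb 6, 1994.
The fault is located: Feb 6, 1994 + 2 weeks = Feb 20, 1994.
The repair is complete: Feb 20, 1994 + 5 weeks = Mar 27, 1994.
The fault occurs: Jan 24, 1994.
Power is restored: Jan 24, 1994 + 10 weeks = Apr 4, 1994.
Both prerequisites met — the repair is complete (Mar 27, 1994), power is restored (Apr 4, 1994); the later is Apr 4, 1994.
The ticket is closed: Apr 4, 1994 + 1 week = Apr 11, 1994.

11 April 1994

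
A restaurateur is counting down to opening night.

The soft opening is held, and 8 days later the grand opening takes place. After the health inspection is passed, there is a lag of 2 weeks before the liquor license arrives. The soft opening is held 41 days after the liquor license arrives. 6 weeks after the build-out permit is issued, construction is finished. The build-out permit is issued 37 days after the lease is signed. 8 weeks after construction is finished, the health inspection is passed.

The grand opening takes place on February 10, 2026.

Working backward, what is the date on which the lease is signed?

The grand opening takes place: Feb 10, 2026.
The soft opening is held: Feb 10, 2026 − 8 days = Feb 2, 2026.
The liquor license arrives: Feb 2, 2026 − 41 days = Dec 23, 2025.
The health inspection is passed: Dec 23, 2025 − 2 weeks = Dec 9, 2025.
Construction is finished: Dec 9, 2025 − 8 weeks = Oct 14, 2025.
The build-out permit is issued: Oct 14, 2025 − 6 weeks = Sep 2, 2025.
The lease is signed: Sep 2, 2025 − 37 days = Jul 27, 2025.

July 27, 2025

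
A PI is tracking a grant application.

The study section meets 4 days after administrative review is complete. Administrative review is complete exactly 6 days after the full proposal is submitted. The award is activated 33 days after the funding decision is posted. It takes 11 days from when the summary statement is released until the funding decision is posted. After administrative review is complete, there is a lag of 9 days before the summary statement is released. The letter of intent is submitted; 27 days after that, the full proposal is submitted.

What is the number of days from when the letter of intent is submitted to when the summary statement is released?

Causal path: the letter of intent is submitted → the full proposal is submitted → administrative review is complete → the summary statement is released.
Total delay along the path: 27 + 6 + 9 = 42 days.

42 days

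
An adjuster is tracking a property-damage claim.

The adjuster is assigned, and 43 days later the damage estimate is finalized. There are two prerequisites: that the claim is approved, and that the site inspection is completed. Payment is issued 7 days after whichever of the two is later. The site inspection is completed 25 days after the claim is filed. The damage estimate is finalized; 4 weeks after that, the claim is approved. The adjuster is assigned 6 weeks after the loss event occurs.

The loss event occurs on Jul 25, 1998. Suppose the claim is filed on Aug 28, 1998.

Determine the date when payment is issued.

The loss event occurs: Jul 25, 1998.
The adjuster is assigned: Jul 25, 1998 + 6 weeks = Sep 5, 1998.
The damage estimate is finalized: Sep 5, 1998 + 43 days = Oct 18, 1998.
The claim is approved: Oct 18, 1998 + 4 weeks = Nov 15, 1998.
The claim is filed: Aug 28, 1998.
The site inspection is completed: Aug 28, 1998 + 25 days = Sep 22, 1998.
Both prerequisites met — the claim is approved (Nov 15, 1998), the site inspection is completed (Sep 22, 1998); the later is Nov 15, 1998.
Payment is issued: Nov 15, 1998 + 7 days = Nov 22, 1998.

Nov 22, 1998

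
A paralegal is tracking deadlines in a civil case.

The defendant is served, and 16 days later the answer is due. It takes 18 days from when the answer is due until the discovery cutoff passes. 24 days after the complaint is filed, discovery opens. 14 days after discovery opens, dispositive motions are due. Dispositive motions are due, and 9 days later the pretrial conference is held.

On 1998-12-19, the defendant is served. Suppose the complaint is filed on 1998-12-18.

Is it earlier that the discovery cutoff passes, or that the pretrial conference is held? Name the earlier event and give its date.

The discovery cutoff passes — 1999-01-22

The defendant is served: Dec 19, 1998.
The answer is due: Dec 19, 1998 + 16 days = Jan 4, 1999.
The discovery cutoff passes: Jan 4, 1999 + 18 days = Jan 22, 1999.
The complaint is filed: Dec 18, 1998.
Discovery opens: Dec 18, 1998 + 24 days = Jan 11, 1999.
Dispositive motions are due: Jan 11, 1999 + 14 days = Jan 25, 1999.
The pretrial conference is held: Jan 25, 1999 + 9 days = Feb 3, 1999.
Comparing: the discovery cutoff passes on Jan 22, 1999 vs the pretrial conference is held on Feb 3, 1999. Earlier: the discovery cutoff passes.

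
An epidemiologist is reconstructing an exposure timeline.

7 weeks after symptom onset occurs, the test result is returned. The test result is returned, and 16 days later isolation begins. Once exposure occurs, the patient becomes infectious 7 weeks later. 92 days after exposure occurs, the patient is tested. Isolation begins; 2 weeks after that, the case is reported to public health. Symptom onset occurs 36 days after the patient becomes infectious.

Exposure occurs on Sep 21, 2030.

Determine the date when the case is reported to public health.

Exposure occurs: Sep 21, 2030.
The patient becomes infectious: Sep 21, 2030 + 7 weeks = Nov 9, 2030.
Symptom onset occurs: Nov 9, 2030 + 36 days = Dec 15, 2030.
The test result is returned: Dec 15, 2030 + 7 weeks = Feb 2, 2031.
Isolation begins: Feb 2, 2031 + 16 days = Feb 18, 2031.
The case is reported to public health: Feb 18, 2031 + 2 weeks = Mar 4, 2031.

Mar 4, 2031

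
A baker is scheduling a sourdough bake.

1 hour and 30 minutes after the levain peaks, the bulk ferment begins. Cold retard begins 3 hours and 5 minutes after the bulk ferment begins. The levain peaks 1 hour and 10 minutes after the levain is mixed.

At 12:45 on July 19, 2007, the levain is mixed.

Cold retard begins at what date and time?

The levain is mixed: 12:45 Jul 19, 2007.
The levain peaks: 12:45 Jul 19, 2007 + 1h10m = 13:55 Jul 19, 2007.
The bulk ferment begins: 13:55 Jul 19, 2007 + 1h30m = 15:25 Jul 19, 2007.
Cold retard begins: 15:25 Jul 19, 2007 + 3h05m = 18:30 Jul 19, 2007.

18:30 on July 19, 2007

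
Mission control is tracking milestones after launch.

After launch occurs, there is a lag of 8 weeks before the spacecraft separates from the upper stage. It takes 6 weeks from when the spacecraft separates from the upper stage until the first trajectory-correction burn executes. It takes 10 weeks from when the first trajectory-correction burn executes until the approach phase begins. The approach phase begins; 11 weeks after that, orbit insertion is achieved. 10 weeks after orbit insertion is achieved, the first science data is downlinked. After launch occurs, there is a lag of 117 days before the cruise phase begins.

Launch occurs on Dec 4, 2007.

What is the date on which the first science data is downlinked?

Oct 14, 2008

Launch occurs: Dec 4, 2007.
The spacecraft separates from the upper stage: Dec 4, 2007 + 8 weeks = Jan 29, 2008.
The first trajectory-correction burn executes: Jan 29, 2008 + 6 weeks = Mar 11, 2008.
The approach phase begins: Mar 11, 2008 + 10 weeks = May 20, 2008.
Orbit insertion is achieved: May 20, 2008 + 11 weeks = Aug 5, 2008.
The first science data is downlinked: Aug 5, 2008 + 10 weeks = Oct 14, 2008.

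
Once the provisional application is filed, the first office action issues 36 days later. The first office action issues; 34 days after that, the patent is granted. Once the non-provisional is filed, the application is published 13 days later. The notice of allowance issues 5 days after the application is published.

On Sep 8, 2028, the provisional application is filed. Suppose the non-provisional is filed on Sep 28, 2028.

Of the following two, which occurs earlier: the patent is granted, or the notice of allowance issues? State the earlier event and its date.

The notice of allowance issues — Oct 16, 2028

The provisional application is filed: Sep 8, 2028.
The first office action issues: Sep 8, 2028 + 36 days = Oct 14, 2028.
The patent is granted: Oct 14, 2028 + 34 days = Nov 17, 2028.
The non-provisional is filed: Sep 28, 2028.
The application is published: Sep 28, 2028 + 13 days = Oct 11, 2028.
The notice of allowance issues: Oct 11, 2028 + 5 days = Oct 16, 2028.
Comparing: the patent is granted on Nov 17, 2028 vs the notice of allowance issues on Oct 16, 2028. Earlier: the notice of allowance issues.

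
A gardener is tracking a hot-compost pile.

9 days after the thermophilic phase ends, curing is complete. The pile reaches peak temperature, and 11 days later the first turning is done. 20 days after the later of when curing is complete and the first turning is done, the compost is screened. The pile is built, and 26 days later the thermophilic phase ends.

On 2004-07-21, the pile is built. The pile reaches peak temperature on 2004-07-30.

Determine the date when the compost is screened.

The pile is built: Jul 21, 2004.
The thermophilic phase ends: Jul 21, 2004 + 26 days = Aug 16, 2004.
Curing is complete: Aug 16, 2004 + 9 days = Aug 25, 2004.
The pile reaches peak temperature: Jul 30, 2004.
The first turning is done: Jul 30, 2004 + 11 days = Aug 10, 2004.
Both prerequisites met — curing is complete (Aug 25, 2004), the first turning is done (Aug 10, 2004); the later is Aug 25, 2004.
The compost is screened: Aug 25, 2004 + 20 days = Sep 14, 2004.

2004-09-14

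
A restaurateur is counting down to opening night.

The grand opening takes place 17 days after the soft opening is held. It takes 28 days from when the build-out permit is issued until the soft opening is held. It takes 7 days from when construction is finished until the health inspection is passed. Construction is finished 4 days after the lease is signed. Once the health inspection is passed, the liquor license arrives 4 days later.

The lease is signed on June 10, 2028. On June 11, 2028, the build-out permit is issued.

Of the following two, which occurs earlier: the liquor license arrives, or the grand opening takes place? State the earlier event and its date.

The lease is signed: Jun 10, 2028.
Construction is finished: Jun 10, 2028 + 4 days = Jun 14, 2028.
The health inspection is passed: Jun 14, 2028 + 7 days = Jun 21, 2028.
The liquor license arrives: Jun 21, 2028 + 4 days = Jun 25, 2028.
The build-out permit is issued: Jun 11, 2028.
The soft opening is held: Jun 11, 2028 + 28 days = Jul 9, 2028.
The grand opening takes place: Jul 9, 2028 + 17 days = Jul 26, 2028.
Comparing: the liquor license arrives on Jun 25, 2028 vs the grand opening takes place on Jul 26, 2028. Earlier: the liquor license arrives.

The liquor license arrives — June 25, 2028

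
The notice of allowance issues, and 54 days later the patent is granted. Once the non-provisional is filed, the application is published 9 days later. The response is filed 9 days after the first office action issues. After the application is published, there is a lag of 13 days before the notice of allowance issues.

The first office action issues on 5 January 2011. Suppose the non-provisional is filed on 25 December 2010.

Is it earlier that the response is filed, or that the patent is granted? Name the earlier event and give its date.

The first office action issues: Jan 5, 2011.
The response is filed: Jan 5, 2011 + 9 days = Jan 14, 2011.
The non-provisional is filed: Dec 25, 2010.
The application is published: Dec 25, 2010 + 9 days = Jan 3, 2011.
The notice of allowance issues: Jan 3, 2011 + 13 days = Jan 16, 2011.
The patent is granted: Jan 16, 2011 + 54 days = Mar 11, 2011.
Comparing: the response is filed on Jan 14, 2011 vs the patent is granted on Mar 11, 2011. Earlier: the response is filed.

The response is filed — 14 January 2011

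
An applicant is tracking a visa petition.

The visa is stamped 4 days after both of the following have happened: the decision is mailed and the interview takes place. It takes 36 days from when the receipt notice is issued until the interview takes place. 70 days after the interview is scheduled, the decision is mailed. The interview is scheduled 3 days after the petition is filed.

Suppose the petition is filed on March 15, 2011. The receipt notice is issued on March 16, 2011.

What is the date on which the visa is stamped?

May 31, 2011

The petition is filed: Mar 15, 2011.
The interview is scheduled: Mar 15, 2011 + 3 days = Mar 18, 2011.
The decision is mailed: Mar 18, 2011 + 70 days = May 27, 2011.
The receipt notice is issued: Mar 16, 2011.
The interview takes place: Mar 16, 2011 + 36 days = Apr 21, 2011.
Both prerequisites met — the decision is mailed (May 27, 2011), the interview takes place (Apr 21, 2011); the later is May 27, 2011.
The visa is stamped: May 27, 2011 + 4 days = May 31, 2011.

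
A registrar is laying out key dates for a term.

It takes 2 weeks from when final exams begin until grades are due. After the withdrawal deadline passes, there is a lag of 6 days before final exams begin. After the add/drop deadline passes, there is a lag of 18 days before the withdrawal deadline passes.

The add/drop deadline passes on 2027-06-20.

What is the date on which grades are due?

2027-07-28

The add/drop deadline passes: Jun 20, 2027.
The withdrawal deadline passes: Jun 20, 2027 + 18 days = Jul 8, 2027.
Final exams begin: Jul 8, 2027 + 6 days = Jul 14, 2027.
Grades are due: Jul 14, 2027 + 2 weeks = Jul 28, 2027.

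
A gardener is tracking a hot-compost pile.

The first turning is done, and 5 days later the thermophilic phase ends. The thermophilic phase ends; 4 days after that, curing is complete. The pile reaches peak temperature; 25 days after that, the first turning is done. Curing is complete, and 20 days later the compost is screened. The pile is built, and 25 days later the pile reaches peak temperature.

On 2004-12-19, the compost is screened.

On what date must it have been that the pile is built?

The compost is screened: Dec 19, 2004.
Curing is complete: Dec 19, 2004 − 20 days = Nov 29, 2004.
The thermophilic phase ends: Nov 29, 2004 − 4 days = Nov 25, 2004.
The first turning is done: Nov 25, 2004 − 5 days = Nov 20, 2004.
The pile reaches peak temperature: Nov 20, 2004 − 25 days = Oct 26, 2004.
The pile is built: Oct 26, 2004 − 25 days = Oct 1, 2004.

2004-10-01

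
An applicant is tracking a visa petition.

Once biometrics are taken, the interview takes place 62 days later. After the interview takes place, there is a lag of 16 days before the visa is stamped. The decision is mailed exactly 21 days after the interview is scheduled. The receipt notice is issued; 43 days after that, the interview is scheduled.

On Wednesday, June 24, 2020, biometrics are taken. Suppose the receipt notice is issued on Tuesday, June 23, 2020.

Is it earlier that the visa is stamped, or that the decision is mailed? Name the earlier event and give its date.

The decision is mailed — Wednesday, August 26, 2020

Biometrics are taken: Jun 24, 2020.
The interview takes place: Jun 24, 2020 + 62 days = Aug 25, 2020.
The visa is stamped: Aug 25, 2020 + 16 days = Sep 10, 2020.
The receipt notice is issued: Jun 23, 2020.
The interview is scheduled: Jun 23, 2020 + 43 days = Aug 5, 2020.
The decision is mailed: Aug 5, 2020 + 21 days = Aug 26, 2020.
Comparing: the visa is stamped on Sep 10, 2020 vs the decision is mailed on Aug 26, 2020. Earlier: the decision is mailed.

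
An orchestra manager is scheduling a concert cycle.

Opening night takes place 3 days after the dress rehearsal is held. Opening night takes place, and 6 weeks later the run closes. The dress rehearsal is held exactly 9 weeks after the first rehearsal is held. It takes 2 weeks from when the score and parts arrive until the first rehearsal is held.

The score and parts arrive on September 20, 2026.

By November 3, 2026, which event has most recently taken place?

The score and parts arrive: Sep 20, 2026.
The first rehearsal is held: Sep 20, 2026 + 2 weeks = Oct 4, 2026.
The dress rehearsal is held: Oct 4, 2026 + 9 weeks = Dec 6, 2026.
Opening night takes place: Dec 6, 2026 + 3 days = Dec 9, 2026.
The run closes: Dec 9, 2026 + 6 weeks = Jan 20, 2027.
Nov 3, 2026 falls between when the first rehearsal is held (Oct 4, 2026) and when the dress rehearsal is held (Dec 6, 2026).

The first rehearsal is held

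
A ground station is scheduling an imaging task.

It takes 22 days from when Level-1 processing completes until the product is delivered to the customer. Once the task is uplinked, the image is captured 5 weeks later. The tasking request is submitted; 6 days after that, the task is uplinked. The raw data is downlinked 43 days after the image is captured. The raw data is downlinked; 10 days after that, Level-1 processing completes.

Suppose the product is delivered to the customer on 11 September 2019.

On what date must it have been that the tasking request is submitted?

The product is delivered to the customer: Sep 11, 2019.
Level-1 processing completes: Sep 11, 2019 − 22 days = Aug 20, 2019.
The raw data is downlinked: Aug 20, 2019 − 10 days = Aug 10, 2019.
The image is captured: Aug 10, 2019 − 43 days = Jun 28, 2019.
The task is uplinked: Jun 28, 2019 − 5 weeks = May 24, 2019.
The tasking request is submitted: May 24, 2019 − 6 days = May 18, 2019.

18 May 2019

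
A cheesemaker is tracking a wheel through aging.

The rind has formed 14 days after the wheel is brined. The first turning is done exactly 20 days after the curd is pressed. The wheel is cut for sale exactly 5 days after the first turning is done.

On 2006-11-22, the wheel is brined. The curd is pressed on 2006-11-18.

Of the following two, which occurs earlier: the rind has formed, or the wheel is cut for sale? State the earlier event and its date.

The wheel is brined: Nov 22, 2006.
The rind has formed: Nov 22, 2006 + 14 days = Dec 6, 2006.
The curd is pressed: Nov 18, 2006.
The first turning is done: Nov 18, 2006 + 20 days = Dec 8, 2006.
The wheel is cut for sale: Dec 8, 2006 + 5 days = Dec 13, 2006.
Comparing: the rind has formed on Dec 6, 2006 vs the wheel is cut for sale on Dec 13, 2006. Earlier: the rind has formed.

The rind has formed — 2006-12-06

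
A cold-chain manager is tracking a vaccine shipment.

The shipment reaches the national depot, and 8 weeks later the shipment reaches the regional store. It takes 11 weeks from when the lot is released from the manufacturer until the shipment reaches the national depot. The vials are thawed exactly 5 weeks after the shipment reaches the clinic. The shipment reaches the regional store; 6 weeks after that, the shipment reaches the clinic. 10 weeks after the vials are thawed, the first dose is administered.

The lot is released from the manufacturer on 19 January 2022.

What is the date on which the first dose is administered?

26 October 2022

The lot is released from the manufacturer: Jan 19, 2022.
The shipment reaches the national depot: Jan 19, 2022 + 11 weeks = Apr 6, 2022.
The shipment reaches the regional store: Apr 6, 2022 + 8 weeks = Jun 1, 2022.
The shipment reaches the clinic: Jun 1, 2022 + 6 weeks = Jul 13, 2022.
The vials are thawed: Jul 13, 2022 + 5 weeks = Aug 17, 2022.
The first dose is administered: Aug 17, 2022 + 10 weeks = Oct 26, 2022.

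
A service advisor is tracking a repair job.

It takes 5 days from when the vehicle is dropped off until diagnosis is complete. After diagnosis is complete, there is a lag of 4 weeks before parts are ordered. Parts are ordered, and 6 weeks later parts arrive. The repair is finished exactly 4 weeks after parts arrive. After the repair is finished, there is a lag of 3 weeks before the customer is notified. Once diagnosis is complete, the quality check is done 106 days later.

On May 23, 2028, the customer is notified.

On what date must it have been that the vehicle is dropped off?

The customer is notified: May 23, 2028.
The repair is finished: May 23, 2028 − 3 weeks = May 2, 2028.
Parts arrive: May 2, 2028 − 4 weeks = Apr 4, 2028.
Parts are ordered: Apr 4, 2028 − 6 weeks = Feb 22, 2028.
Diagnosis is complete: Feb 22, 2028 − 4 weeks = Jan 25, 2028.
The vehicle is dropped off: Jan 25, 2028 − 5 days = Jan 20, 2028.

January 20, 2028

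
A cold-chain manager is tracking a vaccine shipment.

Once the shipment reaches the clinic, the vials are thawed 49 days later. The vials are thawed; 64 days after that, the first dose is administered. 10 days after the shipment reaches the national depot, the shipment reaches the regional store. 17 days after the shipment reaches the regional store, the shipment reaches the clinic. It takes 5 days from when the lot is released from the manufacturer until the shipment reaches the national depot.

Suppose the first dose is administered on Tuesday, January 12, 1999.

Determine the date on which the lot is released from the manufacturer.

Thursday, August 20, 1998

The first dose is administered: Jan 12, 1999.
The vials are thawed: Jan 12, 1999 − 64 days = Nov 9, 1998.
The shipment reaches the clinic: Nov 9, 1998 − 49 days = Sep 21, 1998.
The shipment reaches the regional store: Sep 21, 1998 − 17 days = Sep 4, 1998.
The shipment reaches the national depot: Sep 4, 1998 − 10 days = Aug 25, 1998.
The lot is released from the manufacturer: Aug 25, 1998 − 5 days = Aug 20, 1998.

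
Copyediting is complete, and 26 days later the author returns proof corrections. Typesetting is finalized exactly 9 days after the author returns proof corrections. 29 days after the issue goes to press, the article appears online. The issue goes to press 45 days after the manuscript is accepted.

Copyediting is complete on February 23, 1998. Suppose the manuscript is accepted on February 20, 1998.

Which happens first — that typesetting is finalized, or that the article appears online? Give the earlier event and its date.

Typesetting is finalized — March 30, 1998

Copyediting is complete: Feb 23, 1998.
The author returns proof corrections: Feb 23, 1998 + 26 days = Mar 21, 1998.
Typesetting is finalized: Mar 21, 1998 + 9 days = Mar 30, 1998.
The manuscript is accepted: Feb 20, 1998.
The issue goes to press: Feb 20, 1998 + 45 days = Apr 6, 1998.
The article appears online: Apr 6, 1998 + 29 days = May 5, 1998.
Comparing: typesetting is finalized on Mar 30, 1998 vs the article appears online on May 5, 1998. Earlier: typesetting is finalized.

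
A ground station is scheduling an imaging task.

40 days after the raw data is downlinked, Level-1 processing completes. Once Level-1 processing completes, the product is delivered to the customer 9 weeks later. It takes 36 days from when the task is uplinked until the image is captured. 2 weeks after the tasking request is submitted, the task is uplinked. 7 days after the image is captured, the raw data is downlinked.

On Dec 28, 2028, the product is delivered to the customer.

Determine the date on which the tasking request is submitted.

Jul 21, 2028

The product is delivered to the customer: Dec 28, 2028.
Level-1 processing completes: Dec 28, 2028 − 9 weeks = Oct 26, 2028.
The raw data is downlinked: Oct 26, 2028 − 40 days = Sep 16, 2028.
The image is captured: Sep 16, 2028 − 7 days = Sep 9, 2028.
The task is uplinked: Sep 9, 2028 − 36 days = Aug 4, 2028.
The tasking request is submitted: Aug 4, 2028 − 2 weeks = Jul 21, 2028.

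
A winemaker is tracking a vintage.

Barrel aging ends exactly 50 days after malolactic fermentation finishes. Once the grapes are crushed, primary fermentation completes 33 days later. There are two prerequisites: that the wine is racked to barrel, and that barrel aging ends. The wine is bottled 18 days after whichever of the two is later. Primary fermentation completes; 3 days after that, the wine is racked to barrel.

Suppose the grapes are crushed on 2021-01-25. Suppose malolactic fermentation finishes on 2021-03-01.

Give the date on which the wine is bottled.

The grapes are crushed: Jan 25, 2021.
Primary fermentation completes: Jan 25, 2021 + 33 days = Feb 27, 2021.
The wine is racked to barrel: Feb 27, 2021 + 3 days = Mar 2, 2021.
Malolactic fermentation finishes: Mar 1, 2021.
Barrel aging ends: Mar 1, 2021 + 50 days = Apr 20, 2021.
Both prerequisites met — the wine is racked to barrel (Mar 2, 2021), barrel aging ends (Apr 20, 2021); the later is Apr 20, 2021.
The wine is bottled: Apr 20, 2021 + 18 days = May 8, 2021.

2021-05-08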